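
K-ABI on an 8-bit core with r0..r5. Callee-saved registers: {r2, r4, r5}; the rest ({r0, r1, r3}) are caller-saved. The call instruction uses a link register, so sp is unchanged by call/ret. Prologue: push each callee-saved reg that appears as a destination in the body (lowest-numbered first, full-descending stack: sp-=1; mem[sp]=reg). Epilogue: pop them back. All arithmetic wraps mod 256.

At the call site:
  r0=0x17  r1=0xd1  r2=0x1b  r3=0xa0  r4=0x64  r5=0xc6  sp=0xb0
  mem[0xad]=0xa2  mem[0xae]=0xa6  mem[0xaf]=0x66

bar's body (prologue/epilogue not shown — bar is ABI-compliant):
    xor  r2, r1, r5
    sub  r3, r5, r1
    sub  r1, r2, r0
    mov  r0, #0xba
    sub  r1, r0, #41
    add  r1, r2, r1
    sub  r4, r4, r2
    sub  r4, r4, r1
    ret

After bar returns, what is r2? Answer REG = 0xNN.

prologue: push r2 → mem[0xaf]=0x1b, sp=0xaf
prologue: push r4 → mem[0xae]=0x64, sp=0xae
body[0] xor  r2, r1, r5 → r2=0x17
body[1] sub  r3, r5, r1 → r3=0xf5
body[2] sub  r1, r2, r0 → r1=0x00
body[3] mov  r0, #0xba → r0=0xba
body[4] sub  r1, r0, #41 → r1=0x91
body[5] add  r1, r2, r1 → r1=0xa8
body[6] sub  r4, r4, r2 → r4=0x4d
body[7] sub  r4, r4, r1 → r4=0xa5
epilogue: pop r4=0x64, sp=0xaf
epilogue: pop r2=0x1b, sp=0xb0
r2 is callee-saved → restored

REG = 0x1b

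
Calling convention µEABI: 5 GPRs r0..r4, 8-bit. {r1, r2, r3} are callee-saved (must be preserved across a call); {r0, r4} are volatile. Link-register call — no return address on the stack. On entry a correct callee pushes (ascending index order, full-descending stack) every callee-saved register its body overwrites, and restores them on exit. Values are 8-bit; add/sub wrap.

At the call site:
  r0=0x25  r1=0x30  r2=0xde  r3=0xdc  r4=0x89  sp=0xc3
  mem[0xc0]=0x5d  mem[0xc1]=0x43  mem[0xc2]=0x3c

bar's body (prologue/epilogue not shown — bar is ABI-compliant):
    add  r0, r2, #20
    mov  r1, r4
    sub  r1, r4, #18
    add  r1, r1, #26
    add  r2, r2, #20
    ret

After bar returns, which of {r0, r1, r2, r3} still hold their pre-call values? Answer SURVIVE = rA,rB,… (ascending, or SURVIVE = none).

prologue: push r1 → mem[0xc2]=0x30, sp=0xc2
prologue: push r2 → mem[0xc1]=0xde, sp=0xc1
body[0] add  r0, r2, #20 → r0=0xf2
body[1] mov  r1, r4 → r1=0x89
body[2] sub  r1, r4, #18 → r1=0x77
body[3] add  r1, r1, #26 → r1=0x91
body[4] add  r2, r2, #20 → r2=0xf2
epilogue: pop r2=0xde, sp=0xc2
epilogue: pop r1=0x30, sp=0xc3
r0: caller-saved, written=True
r1: callee-saved, written=True
r2: callee-saved, written=True
r3: callee-saved, written=False

SURVIVE = r1,r2,r3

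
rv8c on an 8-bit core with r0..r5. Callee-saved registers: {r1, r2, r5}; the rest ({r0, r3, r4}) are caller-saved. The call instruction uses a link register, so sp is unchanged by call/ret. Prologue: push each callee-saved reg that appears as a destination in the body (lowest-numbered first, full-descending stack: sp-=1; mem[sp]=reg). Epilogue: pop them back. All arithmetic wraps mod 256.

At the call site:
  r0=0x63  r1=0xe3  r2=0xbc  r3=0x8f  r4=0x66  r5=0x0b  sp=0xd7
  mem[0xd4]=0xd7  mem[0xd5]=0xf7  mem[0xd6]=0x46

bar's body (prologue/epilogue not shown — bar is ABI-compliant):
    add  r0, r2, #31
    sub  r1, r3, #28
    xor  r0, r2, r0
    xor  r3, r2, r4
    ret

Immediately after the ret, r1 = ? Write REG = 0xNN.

REG = 0xe3

prologue: push r1 -> mem[0xd6]=0xe3, sp=0xd6
body[0] add  r0, r2, #31 -> r0=0xdb
body[1] sub  r1, r3, #28 -> r1=0x73
body[2] xor  r0, r2, r0 -> r0=0x67
body[3] xor  r3, r2, r4 -> r3=0xda
epilogue: pop r1=0xe3, sp=0xd7
r1 is callee-saved -> restored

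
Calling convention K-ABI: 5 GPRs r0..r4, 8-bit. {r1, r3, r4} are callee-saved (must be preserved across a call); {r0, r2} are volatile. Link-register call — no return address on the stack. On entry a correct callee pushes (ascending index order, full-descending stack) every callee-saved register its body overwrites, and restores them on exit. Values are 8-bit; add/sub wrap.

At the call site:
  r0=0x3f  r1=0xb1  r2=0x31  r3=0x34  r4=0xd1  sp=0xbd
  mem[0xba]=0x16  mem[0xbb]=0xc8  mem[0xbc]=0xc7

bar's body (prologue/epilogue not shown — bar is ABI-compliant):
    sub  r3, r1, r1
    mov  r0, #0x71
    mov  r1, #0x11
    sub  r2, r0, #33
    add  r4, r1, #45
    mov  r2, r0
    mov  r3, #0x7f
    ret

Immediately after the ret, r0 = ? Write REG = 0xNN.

REG = 0x71

prologue: push r1 → mem[0xbc]=0xb1, sp=0xbc
prologue: push r3 → mem[0xbb]=0x34, sp=0xbb
prologue: push r4 → mem[0xba]=0xd1, sp=0xba
body[0] sub  r3, r1, r1 → r3=0x00
body[1] mov  r0, #0x71 → r0=0x71
body[2] mov  r1, #0x11 → r1=0x11
body[3] sub  r2, r0, #33 → r2=0x50
body[4] add  r4, r1, #45 → r4=0x3e
body[5] mov  r2, r0 → r2=0x71
body[6] mov  r3, #0x7f → r3=0x7f
epilogue: pop r4=0xd1, sp=0xbb
epilogue: pop r3=0x34, sp=0xbc
epilogue: pop r1=0xb1, sp=0xbd
r0 is caller-saved → body value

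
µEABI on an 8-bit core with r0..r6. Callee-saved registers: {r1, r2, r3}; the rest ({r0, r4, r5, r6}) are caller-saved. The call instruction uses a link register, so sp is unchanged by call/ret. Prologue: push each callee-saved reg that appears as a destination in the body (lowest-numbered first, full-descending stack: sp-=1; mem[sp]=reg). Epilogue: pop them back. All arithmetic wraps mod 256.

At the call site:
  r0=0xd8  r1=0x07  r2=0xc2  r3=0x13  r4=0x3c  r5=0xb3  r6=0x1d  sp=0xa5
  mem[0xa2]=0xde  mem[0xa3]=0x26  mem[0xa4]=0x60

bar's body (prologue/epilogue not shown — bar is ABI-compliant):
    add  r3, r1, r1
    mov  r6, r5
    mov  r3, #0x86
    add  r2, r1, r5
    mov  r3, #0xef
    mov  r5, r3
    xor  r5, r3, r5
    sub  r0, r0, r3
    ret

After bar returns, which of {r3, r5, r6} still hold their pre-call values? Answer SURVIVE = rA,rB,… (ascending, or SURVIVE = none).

prologue: push r2 → mem[0xa4]=0xc2, sp=0xa4
prologue: push r3 → mem[0xa3]=0x13, sp=0xa3
body[0] add  r3, r1, r1 → r3=0x0e
body[1] mov  r6, r5 → r6=0xb3
body[2] mov  r3, #0x86 → r3=0x86
body[3] add  r2, r1, r5 → r2=0xba
body[4] mov  r3, #0xef → r3=0xef
body[5] mov  r5, r3 → r5=0xef
body[6] xor  r5, r3, r5 → r5=0x00
body[7] sub  r0, r0, r3 → r0=0xe9
epilogue: pop r3=0x13, sp=0xa4
epilogue: pop r2=0xc2, sp=0xa5
r3: callee-saved, written=True
r5: caller-saved, written=True
r6: caller-saved, written=True

SURVIVE = r3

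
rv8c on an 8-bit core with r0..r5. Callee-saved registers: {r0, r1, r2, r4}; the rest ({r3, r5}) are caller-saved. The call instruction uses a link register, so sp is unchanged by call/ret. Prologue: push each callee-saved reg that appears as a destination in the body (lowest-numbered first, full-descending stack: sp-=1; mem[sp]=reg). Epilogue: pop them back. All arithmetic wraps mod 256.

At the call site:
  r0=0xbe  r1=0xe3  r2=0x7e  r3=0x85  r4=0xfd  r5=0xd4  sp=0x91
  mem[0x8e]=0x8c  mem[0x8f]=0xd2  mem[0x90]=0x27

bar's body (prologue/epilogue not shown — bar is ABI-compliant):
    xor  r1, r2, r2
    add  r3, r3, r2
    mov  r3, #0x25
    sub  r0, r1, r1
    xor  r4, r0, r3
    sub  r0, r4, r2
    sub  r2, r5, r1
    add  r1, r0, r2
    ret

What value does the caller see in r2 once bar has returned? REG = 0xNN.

REG = 0x7e

prologue: push r0 -> mem[0x90]=0xbe, sp=0x90
prologue: push r1 -> mem[0x8f]=0xe3, sp=0x8f
prologue: push r2 -> mem[0x8e]=0x7e, sp=0x8e
prologue: push r4 -> mem[0x8d]=0xfd, sp=0x8d
body[0] xor  r1, r2, r2 -> r1=0x00
body[1] add  r3, r3, r2 -> r3=0x03
body[2] mov  r3, #0x25 -> r3=0x25
body[3] sub  r0, r1, r1 -> r0=0x00
body[4] xor  r4, r0, r3 -> r4=0x25
body[5] sub  r0, r4, r2 -> r0=0xa7
body[6] sub  r2, r5, r1 -> r2=0xd4
body[7] add  r1, r0, r2 -> r1=0x7b
epilogue: pop r4=0xfd, sp=0x8e
epilogue: pop r2=0x7e, sp=0x8f
epilogue: pop r1=0xe3, sp=0x90
epilogue: pop r0=0xbe, sp=0x91
r2 is callee-saved -> restored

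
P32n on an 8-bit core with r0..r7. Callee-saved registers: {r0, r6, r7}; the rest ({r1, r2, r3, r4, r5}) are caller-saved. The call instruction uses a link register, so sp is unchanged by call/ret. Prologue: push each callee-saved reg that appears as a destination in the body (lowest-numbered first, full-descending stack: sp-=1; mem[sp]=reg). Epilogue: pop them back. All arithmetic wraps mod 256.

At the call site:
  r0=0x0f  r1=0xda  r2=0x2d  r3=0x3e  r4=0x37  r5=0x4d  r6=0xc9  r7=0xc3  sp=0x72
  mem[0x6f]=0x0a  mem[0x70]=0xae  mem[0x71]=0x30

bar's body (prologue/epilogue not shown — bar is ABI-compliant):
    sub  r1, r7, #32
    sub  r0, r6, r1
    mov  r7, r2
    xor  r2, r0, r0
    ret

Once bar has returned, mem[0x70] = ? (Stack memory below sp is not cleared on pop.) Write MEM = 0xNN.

prologue: push r0 -> mem[0x71]=0x0f, sp=0x71
prologue: push r7 -> mem[0x70]=0xc3, sp=0x70
body[0] sub  r1, r7, #32 -> r1=0xa3
body[1] sub  r0, r6, r1 -> r0=0x26
body[2] mov  r7, r2 -> r7=0x2d
body[3] xor  r2, r0, r0 -> r2=0x00
epilogue: pop r7=0xc3, sp=0x71
epilogue: pop r0=0x0f, sp=0x72
prologue pushed ['r0', 'r7'] at ['0x71', '0x70']

MEM = 0xc3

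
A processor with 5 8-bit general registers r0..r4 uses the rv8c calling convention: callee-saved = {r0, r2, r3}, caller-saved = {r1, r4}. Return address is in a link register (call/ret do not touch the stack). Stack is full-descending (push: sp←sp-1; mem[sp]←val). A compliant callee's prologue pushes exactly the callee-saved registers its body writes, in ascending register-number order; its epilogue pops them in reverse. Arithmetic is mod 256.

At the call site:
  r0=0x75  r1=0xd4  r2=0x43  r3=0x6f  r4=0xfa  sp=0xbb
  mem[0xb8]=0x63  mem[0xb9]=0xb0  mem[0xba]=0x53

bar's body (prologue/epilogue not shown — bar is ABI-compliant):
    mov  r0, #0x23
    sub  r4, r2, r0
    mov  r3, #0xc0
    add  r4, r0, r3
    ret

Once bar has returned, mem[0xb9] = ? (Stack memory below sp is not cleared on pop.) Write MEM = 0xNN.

MEM = 0x6f

prologue: push r0 -> mem[0xba]=0x75, sp=0xba
prologue: push r3 -> mem[0xb9]=0x6f, sp=0xb9
body[0] mov  r0, #0x23 -> r0=0x23
body[1] sub  r4, r2, r0 -> r4=0x20
body[2] mov  r3, #0xc0 -> r3=0xc0
body[3] add  r4, r0, r3 -> r4=0xe3
epilogue: pop r3=0x6f, sp=0xba
epilogue: pop r0=0x75, sp=0xbb
prologue pushed ['r0', 'r3'] at ['0xba', '0xb9']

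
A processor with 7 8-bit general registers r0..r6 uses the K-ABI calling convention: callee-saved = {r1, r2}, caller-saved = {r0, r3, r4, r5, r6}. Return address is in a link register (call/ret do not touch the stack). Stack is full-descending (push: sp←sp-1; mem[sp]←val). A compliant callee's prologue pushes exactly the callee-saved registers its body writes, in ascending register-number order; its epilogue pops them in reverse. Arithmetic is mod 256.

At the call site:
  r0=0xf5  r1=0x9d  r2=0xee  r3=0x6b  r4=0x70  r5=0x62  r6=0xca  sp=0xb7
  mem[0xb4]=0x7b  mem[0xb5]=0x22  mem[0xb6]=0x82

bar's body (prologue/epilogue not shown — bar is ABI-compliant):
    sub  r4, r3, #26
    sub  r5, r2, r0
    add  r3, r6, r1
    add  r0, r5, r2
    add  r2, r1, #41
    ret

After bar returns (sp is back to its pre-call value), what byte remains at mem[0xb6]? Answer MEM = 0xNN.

prologue: push r2 -> mem[0xb6]=0xee, sp=0xb6
body[0] sub  r4, r3, #26 -> r4=0x51
body[1] sub  r5, r2, r0 -> r5=0xf9
body[2] add  r3, r6, r1 -> r3=0x67
body[3] add  r0, r5, r2 -> r0=0xe7
body[4] add  r2, r1, #41 -> r2=0xc6
epilogue: pop r2=0xee, sp=0xb7
prologue pushed ['r2'] at ['0xb6']

MEM = 0xee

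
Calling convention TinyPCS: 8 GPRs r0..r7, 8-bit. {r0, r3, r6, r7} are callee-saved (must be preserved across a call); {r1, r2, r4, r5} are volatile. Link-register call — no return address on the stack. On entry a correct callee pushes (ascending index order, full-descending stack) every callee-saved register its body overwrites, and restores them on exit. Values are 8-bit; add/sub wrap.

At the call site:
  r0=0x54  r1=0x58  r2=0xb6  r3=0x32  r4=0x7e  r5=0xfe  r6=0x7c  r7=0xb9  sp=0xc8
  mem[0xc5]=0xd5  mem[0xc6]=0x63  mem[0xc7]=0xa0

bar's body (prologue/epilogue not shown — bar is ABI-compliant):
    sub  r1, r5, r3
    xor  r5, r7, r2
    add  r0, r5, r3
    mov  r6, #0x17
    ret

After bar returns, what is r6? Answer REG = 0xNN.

prologue: push r0 → mem[0xc7]=0x54, sp=0xc7
prologue: push r6 → mem[0xc6]=0x7c, sp=0xc6
body[0] sub  r1, r5, r3 → r1=0xcc
body[1] xor  r5, r7, r2 → r5=0x0f
body[2] add  r0, r5, r3 → r0=0x41
body[3] mov  r6, #0x17 → r6=0x17
epilogue: pop r6=0x7c, sp=0xc7
epilogue: pop r0=0x54, sp=0xc8
r6 is callee-saved → restored

REG = 0x7c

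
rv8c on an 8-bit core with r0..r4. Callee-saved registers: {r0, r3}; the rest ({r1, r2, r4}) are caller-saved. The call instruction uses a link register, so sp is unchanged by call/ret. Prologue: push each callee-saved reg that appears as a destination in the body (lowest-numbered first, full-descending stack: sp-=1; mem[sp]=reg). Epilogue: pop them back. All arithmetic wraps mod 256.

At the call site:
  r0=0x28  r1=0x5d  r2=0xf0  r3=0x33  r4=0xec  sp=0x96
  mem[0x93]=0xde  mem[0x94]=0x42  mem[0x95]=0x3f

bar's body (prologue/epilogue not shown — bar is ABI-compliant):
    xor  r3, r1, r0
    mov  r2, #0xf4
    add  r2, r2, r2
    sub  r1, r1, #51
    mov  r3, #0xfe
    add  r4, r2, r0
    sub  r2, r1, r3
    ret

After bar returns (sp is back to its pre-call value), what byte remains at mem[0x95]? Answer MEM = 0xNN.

MEM = 0x33

prologue: push r3 → mem[0x95]=0x33, sp=0x95
body[0] xor  r3, r1, r0 → r3=0x75
body[1] mov  r2, #0xf4 → r2=0xf4
body[2] add  r2, r2, r2 → r2=0xe8
body[3] sub  r1, r1, #51 → r1=0x2a
body[4] mov  r3, #0xfe → r3=0xfe
body[5] add  r4, r2, r0 → r4=0x10
body[6] sub  r2, r1, r3 → r2=0x2c
epilogue: pop r3=0x33, sp=0x96
prologue pushed ['r3'] at ['0x95']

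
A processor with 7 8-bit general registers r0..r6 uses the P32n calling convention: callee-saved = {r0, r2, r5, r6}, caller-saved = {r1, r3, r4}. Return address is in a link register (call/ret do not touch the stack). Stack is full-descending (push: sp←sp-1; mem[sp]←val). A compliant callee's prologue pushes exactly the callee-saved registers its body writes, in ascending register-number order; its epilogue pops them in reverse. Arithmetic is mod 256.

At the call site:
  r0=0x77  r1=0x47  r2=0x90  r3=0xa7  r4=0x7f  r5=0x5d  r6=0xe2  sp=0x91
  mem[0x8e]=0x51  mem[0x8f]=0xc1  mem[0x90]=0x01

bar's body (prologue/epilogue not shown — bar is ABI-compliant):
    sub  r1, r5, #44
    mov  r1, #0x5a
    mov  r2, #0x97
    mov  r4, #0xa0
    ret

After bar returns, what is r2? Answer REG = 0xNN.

prologue: push r2 → mem[0x90]=0x90, sp=0x90
body[0] sub  r1, r5, #44 → r1=0x31
body[1] mov  r1, #0x5a → r1=0x5a
body[2] mov  r2, #0x97 → r2=0x97
body[3] mov  r4, #0xa0 → r4=0xa0
epilogue: pop r2=0x90, sp=0x91
r2 is callee-saved → restored

REG = 0x90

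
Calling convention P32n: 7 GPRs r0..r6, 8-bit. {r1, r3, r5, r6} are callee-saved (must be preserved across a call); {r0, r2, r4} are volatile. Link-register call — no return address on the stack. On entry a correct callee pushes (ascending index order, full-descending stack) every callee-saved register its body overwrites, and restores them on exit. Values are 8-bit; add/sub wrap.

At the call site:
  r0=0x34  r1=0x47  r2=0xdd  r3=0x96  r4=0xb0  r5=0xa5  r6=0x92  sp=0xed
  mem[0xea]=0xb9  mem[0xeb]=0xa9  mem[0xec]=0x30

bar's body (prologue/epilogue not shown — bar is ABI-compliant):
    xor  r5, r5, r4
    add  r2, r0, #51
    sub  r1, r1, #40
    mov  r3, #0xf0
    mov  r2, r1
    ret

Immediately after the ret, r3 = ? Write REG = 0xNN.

prologue: push r1 -> mem[0xec]=0x47, sp=0xec
prologue: push r3 -> mem[0xeb]=0x96, sp=0xeb
prologue: push r5 -> mem[0xea]=0xa5, sp=0xea
body[0] xor  r5, r5, r4 -> r5=0x15
body[1] add  r2, r0, #51 -> r2=0x67
body[2] sub  r1, r1, #40 -> r1=0x1f
body[3] mov  r3, #0xf0 -> r3=0xf0
body[4] mov  r2, r1 -> r2=0x1f
epilogue: pop r5=0xa5, sp=0xeb
epilogue: pop r3=0x96, sp=0xec
epilogue: pop r1=0x47, sp=0xed
r3 is callee-saved -> restored

REG = 0x96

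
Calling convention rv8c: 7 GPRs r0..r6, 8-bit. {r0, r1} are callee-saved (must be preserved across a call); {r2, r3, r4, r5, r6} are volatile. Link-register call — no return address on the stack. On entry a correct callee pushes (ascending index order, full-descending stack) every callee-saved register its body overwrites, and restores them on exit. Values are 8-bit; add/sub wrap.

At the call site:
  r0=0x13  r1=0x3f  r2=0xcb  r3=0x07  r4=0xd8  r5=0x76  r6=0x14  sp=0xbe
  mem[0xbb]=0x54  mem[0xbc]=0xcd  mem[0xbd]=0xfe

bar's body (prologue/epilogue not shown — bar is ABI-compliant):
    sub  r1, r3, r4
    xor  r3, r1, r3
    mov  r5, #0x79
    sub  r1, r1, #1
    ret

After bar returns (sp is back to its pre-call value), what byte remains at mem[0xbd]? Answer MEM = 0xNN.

MEM = 0x3f

prologue: push r1 → mem[0xbd]=0x3f, sp=0xbd
body[0] sub  r1, r3, r4 → r1=0x2f
body[1] xor  r3, r1, r3 → r3=0x28
body[2] mov  r5, #0x79 → r5=0x79
body[3] sub  r1, r1, #1 → r1=0x2e
epilogue: pop r1=0x3f, sp=0xbe
prologue pushed ['r1'] at ['0xbd']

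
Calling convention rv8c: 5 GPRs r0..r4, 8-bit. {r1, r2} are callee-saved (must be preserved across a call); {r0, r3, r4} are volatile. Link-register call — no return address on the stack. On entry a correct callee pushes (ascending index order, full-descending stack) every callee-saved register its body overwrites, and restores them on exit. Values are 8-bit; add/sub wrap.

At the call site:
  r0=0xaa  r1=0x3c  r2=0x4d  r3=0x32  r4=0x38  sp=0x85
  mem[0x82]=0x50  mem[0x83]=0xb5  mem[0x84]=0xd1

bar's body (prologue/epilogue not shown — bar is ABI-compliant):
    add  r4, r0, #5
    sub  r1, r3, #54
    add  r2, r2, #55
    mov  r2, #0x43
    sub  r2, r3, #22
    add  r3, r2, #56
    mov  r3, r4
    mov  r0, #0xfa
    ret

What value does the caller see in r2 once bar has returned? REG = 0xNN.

REG = 0x4d

prologue: push r1 → mem[0x84]=0x3c, sp=0x84
prologue: push r2 → mem[0x83]=0x4d, sp=0x83
body[0] add  r4, r0, #5 → r4=0xaf
body[1] sub  r1, r3, #54 → r1=0xfc
body[2] add  r2, r2, #55 → r2=0x84
body[3] mov  r2, #0x43 → r2=0x43
body[4] sub  r2, r3, #22 → r2=0x1c
body[5] add  r3, r2, #56 → r3=0x54
body[6] mov  r3, r4 → r3=0xaf
body[7] mov  r0, #0xfa → r0=0xfa
epilogue: pop r2=0x4d, sp=0x84
epilogue: pop r1=0x3c, sp=0x85
r2 is callee-saved → restored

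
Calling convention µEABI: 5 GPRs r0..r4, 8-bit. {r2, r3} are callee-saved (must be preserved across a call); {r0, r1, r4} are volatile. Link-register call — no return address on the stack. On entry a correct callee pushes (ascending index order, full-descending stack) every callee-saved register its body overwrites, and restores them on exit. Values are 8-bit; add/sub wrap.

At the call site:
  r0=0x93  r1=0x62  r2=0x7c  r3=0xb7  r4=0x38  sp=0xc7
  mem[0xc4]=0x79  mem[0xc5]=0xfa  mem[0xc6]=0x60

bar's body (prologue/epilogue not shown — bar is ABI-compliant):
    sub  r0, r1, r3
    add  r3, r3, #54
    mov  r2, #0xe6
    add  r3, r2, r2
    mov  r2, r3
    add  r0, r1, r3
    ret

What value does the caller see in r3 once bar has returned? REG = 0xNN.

REG = 0xb7

prologue: push r2 → mem[0xc6]=0x7c, sp=0xc6
prologue: push r3 → mem[0xc5]=0xb7, sp=0xc5
body[0] sub  r0, r1, r3 → r0=0xab
body[1] add  r3, r3, #54 → r3=0xed
body[2] mov  r2, #0xe6 → r2=0xe6
body[3] add  r3, r2, r2 → r3=0xcc
body[4] mov  r2, r3 → r2=0xcc
body[5] add  r0, r1, r3 → r0=0x2e
epilogue: pop r3=0xb7, sp=0xc6
epilogue: pop r2=0x7c, sp=0xc7
r3 is callee-saved → restored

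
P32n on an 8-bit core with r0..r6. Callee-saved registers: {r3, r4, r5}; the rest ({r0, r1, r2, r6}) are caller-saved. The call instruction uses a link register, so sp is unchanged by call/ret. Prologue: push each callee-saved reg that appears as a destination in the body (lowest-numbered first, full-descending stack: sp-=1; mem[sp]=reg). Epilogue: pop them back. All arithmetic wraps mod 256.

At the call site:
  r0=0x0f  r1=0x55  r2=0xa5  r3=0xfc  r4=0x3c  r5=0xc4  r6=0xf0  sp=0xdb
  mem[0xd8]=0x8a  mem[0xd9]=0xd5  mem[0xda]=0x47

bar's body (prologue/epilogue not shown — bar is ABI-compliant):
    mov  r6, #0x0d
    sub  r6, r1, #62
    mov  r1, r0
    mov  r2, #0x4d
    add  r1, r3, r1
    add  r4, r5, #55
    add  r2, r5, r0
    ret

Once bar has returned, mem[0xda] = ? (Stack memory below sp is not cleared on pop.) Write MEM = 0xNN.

prologue: push r4 → mem[0xda]=0x3c, sp=0xda
body[0] mov  r6, #0x0d → r6=0x0d
body[1] sub  r6, r1, #62 → r6=0x17
body[2] mov  r1, r0 → r1=0x0f
body[3] mov  r2, #0x4d → r2=0x4d
body[4] add  r1, r3, r1 → r1=0x0b
body[5] add  r4, r5, #55 → r4=0xfb
body[6] add  r2, r5, r0 → r2=0xd3
epilogue: pop r4=0x3c, sp=0xdb
prologue pushed ['r4'] at ['0xda']

MEM = 0x3c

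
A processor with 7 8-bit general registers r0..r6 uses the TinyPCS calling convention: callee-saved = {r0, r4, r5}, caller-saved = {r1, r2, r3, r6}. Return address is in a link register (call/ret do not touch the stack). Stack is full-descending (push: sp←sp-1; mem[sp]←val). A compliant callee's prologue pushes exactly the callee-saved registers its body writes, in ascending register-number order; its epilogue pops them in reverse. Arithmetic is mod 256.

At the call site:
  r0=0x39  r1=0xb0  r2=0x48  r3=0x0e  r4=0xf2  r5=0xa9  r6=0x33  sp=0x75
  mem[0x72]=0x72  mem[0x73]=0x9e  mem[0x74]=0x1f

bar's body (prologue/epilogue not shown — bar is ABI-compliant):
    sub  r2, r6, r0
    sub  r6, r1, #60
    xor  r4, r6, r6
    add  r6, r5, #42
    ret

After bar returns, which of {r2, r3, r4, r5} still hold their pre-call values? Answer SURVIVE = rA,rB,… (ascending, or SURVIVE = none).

SURVIVE = r3,r4,r5

prologue: push r4 -> mem[0x74]=0xf2, sp=0x74
body[0] sub  r2, r6, r0 -> r2=0xfa
body[1] sub  r6, r1, #60 -> r6=0x74
body[2] xor  r4, r6, r6 -> r4=0x00
body[3] add  r6, r5, #42 -> r6=0xd3
epilogue: pop r4=0xf2, sp=0x75
r2: caller-saved, written=True
r3: caller-saved, written=False
r4: callee-saved, written=True
r5: callee-saved, written=False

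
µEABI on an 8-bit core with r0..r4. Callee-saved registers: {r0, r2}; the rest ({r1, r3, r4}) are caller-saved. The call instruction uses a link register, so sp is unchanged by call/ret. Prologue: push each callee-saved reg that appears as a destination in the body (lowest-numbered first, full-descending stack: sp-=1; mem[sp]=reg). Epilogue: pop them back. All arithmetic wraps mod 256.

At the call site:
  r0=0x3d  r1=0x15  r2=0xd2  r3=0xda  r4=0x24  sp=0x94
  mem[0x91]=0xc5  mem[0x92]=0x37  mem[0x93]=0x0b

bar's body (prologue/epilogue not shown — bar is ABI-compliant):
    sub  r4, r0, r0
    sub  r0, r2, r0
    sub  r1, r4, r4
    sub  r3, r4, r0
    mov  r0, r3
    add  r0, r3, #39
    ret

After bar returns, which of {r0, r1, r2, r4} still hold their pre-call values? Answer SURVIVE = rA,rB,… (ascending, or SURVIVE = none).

SURVIVE = r0,r2

prologue: push r0 → mem[0x93]=0x3d, sp=0x93
body[0] sub  r4, r0, r0 → r4=0x00
body[1] sub  r0, r2, r0 → r0=0x95
body[2] sub  r1, r4, r4 → r1=0x00
body[3] sub  r3, r4, r0 → r3=0x6b
body[4] mov  r0, r3 → r0=0x6b
body[5] add  r0, r3, #39 → r0=0x92
epilogue: pop r0=0x3d, sp=0x94
r0: callee-saved, written=True
r1: caller-saved, written=True
r2: callee-saved, written=False
r4: caller-saved, written=True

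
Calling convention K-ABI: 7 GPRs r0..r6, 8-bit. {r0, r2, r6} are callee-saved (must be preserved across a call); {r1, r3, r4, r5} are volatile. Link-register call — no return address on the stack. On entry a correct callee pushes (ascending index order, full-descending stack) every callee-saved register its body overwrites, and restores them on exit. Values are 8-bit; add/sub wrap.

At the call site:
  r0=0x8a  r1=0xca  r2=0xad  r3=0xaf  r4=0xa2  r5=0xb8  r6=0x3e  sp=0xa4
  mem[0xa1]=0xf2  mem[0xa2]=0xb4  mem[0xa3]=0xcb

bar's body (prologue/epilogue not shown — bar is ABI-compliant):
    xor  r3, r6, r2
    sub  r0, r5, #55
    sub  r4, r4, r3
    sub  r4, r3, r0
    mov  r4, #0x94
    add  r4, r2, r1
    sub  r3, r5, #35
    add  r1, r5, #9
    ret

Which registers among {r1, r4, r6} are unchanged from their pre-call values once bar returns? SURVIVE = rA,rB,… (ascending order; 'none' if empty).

SURVIVE = r6

prologue: push r0 -> mem[0xa3]=0x8a, sp=0xa3
body[0] xor  r3, r6, r2 -> r3=0x93
body[1] sub  r0, r5, #55 -> r0=0x81
body[2] sub  r4, r4, r3 -> r4=0x0f
body[3] sub  r4, r3, r0 -> r4=0x12
body[4] mov  r4, #0x94 -> r4=0x94
body[5] add  r4, r2, r1 -> r4=0x77
body[6] sub  r3, r5, #35 -> r3=0x95
body[7] add  r1, r5, #9 -> r1=0xc1
epilogue: pop r0=0x8a, sp=0xa4
r1: caller-saved, written=True
r4: caller-saved, written=True
r6: callee-saved, written=False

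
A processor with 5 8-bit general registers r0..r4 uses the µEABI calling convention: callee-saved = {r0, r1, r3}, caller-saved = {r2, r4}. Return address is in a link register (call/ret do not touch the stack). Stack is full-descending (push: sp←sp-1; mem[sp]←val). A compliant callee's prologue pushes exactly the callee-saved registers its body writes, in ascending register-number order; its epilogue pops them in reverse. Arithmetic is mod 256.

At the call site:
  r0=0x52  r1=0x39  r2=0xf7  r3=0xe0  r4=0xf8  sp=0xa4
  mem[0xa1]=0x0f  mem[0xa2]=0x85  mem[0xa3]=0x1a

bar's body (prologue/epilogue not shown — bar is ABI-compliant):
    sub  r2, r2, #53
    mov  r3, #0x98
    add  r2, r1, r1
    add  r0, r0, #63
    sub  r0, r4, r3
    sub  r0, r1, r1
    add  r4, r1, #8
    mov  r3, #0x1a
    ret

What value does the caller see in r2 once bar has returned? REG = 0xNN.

REG = 0x72

prologue: push r0 → mem[0xa3]=0x52, sp=0xa3
prologue: push r3 → mem[0xa2]=0xe0, sp=0xa2
body[0] sub  r2, r2, #53 → r2=0xc2
body[1] mov  r3, #0x98 → r3=0x98
body[2] add  r2, r1, r1 → r2=0x72
body[3] add  r0, r0, #63 → r0=0x91
body[4] sub  r0, r4, r3 → r0=0x60
body[5] sub  r0, r1, r1 → r0=0x00
body[6] add  r4, r1, #8 → r4=0x41
body[7] mov  r3, #0x1a → r3=0x1a
epilogue: pop r3=0xe0, sp=0xa3
epilogue: pop r0=0x52, sp=0xa4
r2 is caller-saved → body value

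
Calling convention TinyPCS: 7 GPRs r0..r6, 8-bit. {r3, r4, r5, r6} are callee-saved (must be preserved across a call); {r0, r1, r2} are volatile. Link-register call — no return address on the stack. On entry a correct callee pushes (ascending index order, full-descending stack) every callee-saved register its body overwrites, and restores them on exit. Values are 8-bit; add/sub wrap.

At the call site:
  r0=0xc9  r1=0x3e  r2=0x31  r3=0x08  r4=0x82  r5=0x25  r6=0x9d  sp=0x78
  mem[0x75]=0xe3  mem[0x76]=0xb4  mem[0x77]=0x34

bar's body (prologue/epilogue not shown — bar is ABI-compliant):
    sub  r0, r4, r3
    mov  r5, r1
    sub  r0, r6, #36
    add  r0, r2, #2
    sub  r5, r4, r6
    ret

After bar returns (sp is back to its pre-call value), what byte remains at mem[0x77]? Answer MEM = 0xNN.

prologue: push r5 -> mem[0x77]=0x25, sp=0x77
body[0] sub  r0, r4, r3 -> r0=0x7a
body[1] mov  r5, r1 -> r5=0x3e
body[2] sub  r0, r6, #36 -> r0=0x79
body[3] add  r0, r2, #2 -> r0=0x33
body[4] sub  r5, r4, r6 -> r5=0xe5
epilogue: pop r5=0x25, sp=0x78
prologue pushed ['r5'] at ['0x77']

MEM = 0x25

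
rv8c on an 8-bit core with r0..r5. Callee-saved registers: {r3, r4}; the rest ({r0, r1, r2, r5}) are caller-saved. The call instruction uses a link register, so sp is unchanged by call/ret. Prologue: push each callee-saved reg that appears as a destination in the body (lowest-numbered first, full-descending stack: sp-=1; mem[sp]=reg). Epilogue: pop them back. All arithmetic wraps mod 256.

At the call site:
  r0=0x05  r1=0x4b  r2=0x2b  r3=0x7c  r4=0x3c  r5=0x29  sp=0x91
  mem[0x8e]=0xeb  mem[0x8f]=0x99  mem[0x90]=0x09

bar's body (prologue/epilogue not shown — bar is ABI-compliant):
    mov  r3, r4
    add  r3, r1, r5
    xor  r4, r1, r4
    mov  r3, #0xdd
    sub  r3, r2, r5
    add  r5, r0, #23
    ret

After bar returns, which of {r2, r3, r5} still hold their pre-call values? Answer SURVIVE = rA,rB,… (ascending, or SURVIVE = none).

prologue: push r3 → mem[0x90]=0x7c, sp=0x90
prologue: push r4 → mem[0x8f]=0x3c, sp=0x8f
body[0] mov  r3, r4 → r3=0x3c
body[1] add  r3, r1, r5 → r3=0x74
body[2] xor  r4, r1, r4 → r4=0x77
body[3] mov  r3, #0xdd → r3=0xdd
body[4] sub  r3, r2, r5 → r3=0x02
body[5] add  r5, r0, #23 → r5=0x1c
epilogue: pop r4=0x3c, sp=0x90
epilogue: pop r3=0x7c, sp=0x91
r2: caller-saved, written=False
r3: callee-saved, written=True
r5: caller-saved, written=True

SURVIVE = r2,r3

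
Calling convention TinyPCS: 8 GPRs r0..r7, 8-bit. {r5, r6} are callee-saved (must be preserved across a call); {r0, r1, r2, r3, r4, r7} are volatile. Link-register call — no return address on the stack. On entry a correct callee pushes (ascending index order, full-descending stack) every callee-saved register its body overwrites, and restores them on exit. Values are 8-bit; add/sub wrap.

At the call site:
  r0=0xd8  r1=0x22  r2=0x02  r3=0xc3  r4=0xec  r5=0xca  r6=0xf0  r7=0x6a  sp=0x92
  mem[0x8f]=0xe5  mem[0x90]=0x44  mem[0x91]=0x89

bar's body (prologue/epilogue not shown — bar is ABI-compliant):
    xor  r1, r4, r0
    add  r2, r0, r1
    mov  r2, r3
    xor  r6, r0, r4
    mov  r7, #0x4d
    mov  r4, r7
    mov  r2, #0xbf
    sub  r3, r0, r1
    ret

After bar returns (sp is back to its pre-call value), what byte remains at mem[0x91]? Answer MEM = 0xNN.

MEM = 0xf0

prologue: push r6 → mem[0x91]=0xf0, sp=0x91
body[0] xor  r1, r4, r0 → r1=0x34
body[1] add  r2, r0, r1 → r2=0x0c
body[2] mov  r2, r3 → r2=0xc3
body[3] xor  r6, r0, r4 → r6=0x34
body[4] mov  r7, #0x4d → r7=0x4d
body[5] mov  r4, r7 → r4=0x4d
body[6] mov  r2, #0xbf → r2=0xbf
body[7] sub  r3, r0, r1 → r3=0xa4
epilogue: pop r6=0xf0, sp=0x92
prologue pushed ['r6'] at ['0x91']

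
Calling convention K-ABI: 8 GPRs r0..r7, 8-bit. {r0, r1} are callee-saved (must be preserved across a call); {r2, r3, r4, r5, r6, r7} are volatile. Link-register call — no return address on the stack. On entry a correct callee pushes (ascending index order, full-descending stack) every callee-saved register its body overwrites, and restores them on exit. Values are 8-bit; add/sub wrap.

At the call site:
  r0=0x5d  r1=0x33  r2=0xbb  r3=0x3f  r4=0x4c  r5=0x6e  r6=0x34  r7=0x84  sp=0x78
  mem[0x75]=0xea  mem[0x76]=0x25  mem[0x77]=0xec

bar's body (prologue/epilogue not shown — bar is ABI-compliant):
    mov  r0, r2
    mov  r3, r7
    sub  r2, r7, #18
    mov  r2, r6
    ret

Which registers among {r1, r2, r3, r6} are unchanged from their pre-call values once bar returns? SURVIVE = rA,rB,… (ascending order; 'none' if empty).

prologue: push r0 -> mem[0x77]=0x5d, sp=0x77
body[0] mov  r0, r2 -> r0=0xbb
body[1] mov  r3, r7 -> r3=0x84
body[2] sub  r2, r7, #18 -> r2=0x72
body[3] mov  r2, r6 -> r2=0x34
epilogue: pop r0=0x5d, sp=0x78
r1: callee-saved, written=False
r2: caller-saved, written=True
r3: caller-saved, written=True
r6: caller-saved, written=False

SURVIVE = r1,r6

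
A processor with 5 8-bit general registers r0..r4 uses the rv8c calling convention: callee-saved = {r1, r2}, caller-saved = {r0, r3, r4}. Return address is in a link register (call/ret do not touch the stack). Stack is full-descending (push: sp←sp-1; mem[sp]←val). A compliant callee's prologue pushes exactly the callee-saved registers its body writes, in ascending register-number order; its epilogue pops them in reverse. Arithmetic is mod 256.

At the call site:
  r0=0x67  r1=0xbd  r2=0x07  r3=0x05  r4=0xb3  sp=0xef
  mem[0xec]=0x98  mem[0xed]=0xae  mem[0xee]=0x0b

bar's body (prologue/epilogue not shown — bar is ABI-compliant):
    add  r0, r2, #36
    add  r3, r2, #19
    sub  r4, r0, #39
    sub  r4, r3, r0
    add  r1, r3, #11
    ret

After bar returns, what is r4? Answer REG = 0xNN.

prologue: push r1 → mem[0xee]=0xbd, sp=0xee
body[0] add  r0, r2, #36 → r0=0x2b
body[1] add  r3, r2, #19 → r3=0x1a
body[2] sub  r4, r0, #39 → r4=0x04
body[3] sub  r4, r3, r0 → r4=0xef
body[4] add  r1, r3, #11 → r1=0x25
epilogue: pop r1=0xbd, sp=0xef
r4 is caller-saved → body value

REG = 0xef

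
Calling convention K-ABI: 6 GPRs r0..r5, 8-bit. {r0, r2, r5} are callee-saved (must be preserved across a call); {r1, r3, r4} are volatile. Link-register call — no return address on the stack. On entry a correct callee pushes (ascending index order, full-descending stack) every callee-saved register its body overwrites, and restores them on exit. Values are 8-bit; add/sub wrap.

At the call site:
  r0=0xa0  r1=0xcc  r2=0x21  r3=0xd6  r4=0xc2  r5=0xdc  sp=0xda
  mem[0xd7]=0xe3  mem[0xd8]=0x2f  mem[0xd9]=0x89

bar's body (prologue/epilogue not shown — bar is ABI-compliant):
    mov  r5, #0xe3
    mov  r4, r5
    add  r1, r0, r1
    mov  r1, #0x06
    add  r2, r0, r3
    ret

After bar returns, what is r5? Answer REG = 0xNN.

prologue: push r2 → mem[0xd9]=0x21, sp=0xd9
prologue: push r5 → mem[0xd8]=0xdc, sp=0xd8
body[0] mov  r5, #0xe3 → r5=0xe3
body[1] mov  r4, r5 → r4=0xe3
body[2] add  r1, r0, r1 → r1=0x6c
body[3] mov  r1, #0x06 → r1=0x06
body[4] add  r2, r0, r3 → r2=0x76
epilogue: pop r5=0xdc, sp=0xd9
epilogue: pop r2=0x21, sp=0xda
r5 is callee-saved → restored

REG = 0xdc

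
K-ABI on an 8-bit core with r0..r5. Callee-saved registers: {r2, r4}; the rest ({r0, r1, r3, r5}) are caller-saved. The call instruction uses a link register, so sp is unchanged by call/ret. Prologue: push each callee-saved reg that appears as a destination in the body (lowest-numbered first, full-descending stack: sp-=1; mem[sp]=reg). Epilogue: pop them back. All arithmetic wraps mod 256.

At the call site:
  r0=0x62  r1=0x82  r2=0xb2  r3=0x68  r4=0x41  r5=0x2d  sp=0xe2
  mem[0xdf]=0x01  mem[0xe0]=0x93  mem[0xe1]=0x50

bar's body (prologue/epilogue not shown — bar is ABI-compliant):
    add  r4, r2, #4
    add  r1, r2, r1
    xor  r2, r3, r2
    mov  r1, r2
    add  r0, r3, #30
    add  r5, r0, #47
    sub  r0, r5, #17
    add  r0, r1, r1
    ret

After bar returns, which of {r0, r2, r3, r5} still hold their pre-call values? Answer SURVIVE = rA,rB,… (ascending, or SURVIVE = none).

prologue: push r2 -> mem[0xe1]=0xb2, sp=0xe1
prologue: push r4 -> mem[0xe0]=0x41, sp=0xe0
body[0] add  r4, r2, #4 -> r4=0xb6
body[1] add  r1, r2, r1 -> r1=0x34
body[2] xor  r2, r3, r2 -> r2=0xda
body[3] mov  r1, r2 -> r1=0xda
body[4] add  r0, r3, #30 -> r0=0x86
body[5] add  r5, r0, #47 -> r5=0xb5
body[6] sub  r0, r5, #17 -> r0=0xa4
body[7] add  r0, r1, r1 -> r0=0xb4
epilogue: pop r4=0x41, sp=0xe1
epilogue: pop r2=0xb2, sp=0xe2
r0: caller-saved, written=True
r2: callee-saved, written=True
r3: caller-saved, written=False
r5: caller-saved, written=True

SURVIVE = r2,r3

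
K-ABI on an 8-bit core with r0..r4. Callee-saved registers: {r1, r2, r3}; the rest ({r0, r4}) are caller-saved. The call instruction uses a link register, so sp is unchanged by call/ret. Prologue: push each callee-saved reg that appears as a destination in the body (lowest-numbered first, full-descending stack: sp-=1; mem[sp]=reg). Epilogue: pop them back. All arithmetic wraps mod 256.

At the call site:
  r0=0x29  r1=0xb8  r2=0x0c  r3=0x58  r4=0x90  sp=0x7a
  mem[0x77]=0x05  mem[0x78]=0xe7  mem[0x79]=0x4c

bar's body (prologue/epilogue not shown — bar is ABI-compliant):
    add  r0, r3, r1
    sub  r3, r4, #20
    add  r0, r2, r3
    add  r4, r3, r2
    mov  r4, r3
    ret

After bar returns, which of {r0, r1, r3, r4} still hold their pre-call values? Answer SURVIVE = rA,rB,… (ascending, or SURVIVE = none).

SURVIVE = r1,r3

prologue: push r3 → mem[0x79]=0x58, sp=0x79
body[0] add  r0, r3, r1 → r0=0x10
body[1] sub  r3, r4, #20 → r3=0x7c
body[2] add  r0, r2, r3 → r0=0x88
body[3] add  r4, r3, r2 → r4=0x88
body[4] mov  r4, r3 → r4=0x7c
epilogue: pop r3=0x58, sp=0x7a
r0: caller-saved, written=True
r1: callee-saved, written=False
r3: callee-saved, written=True
r4: caller-saved, written=True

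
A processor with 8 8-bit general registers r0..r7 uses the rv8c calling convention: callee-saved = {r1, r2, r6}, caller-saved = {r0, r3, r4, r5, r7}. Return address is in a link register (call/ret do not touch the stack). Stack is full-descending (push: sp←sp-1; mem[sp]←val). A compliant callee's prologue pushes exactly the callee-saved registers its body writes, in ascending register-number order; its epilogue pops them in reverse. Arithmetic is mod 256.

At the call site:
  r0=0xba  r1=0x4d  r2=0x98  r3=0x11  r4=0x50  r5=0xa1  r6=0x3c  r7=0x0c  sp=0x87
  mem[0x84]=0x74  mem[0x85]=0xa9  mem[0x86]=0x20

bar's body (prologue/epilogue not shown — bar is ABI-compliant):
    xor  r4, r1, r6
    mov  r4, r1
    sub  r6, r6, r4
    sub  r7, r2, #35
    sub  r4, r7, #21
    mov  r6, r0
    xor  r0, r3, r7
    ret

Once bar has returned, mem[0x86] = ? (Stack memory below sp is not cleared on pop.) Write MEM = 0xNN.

MEM = 0x3c

prologue: push r6 → mem[0x86]=0x3c, sp=0x86
body[0] xor  r4, r1, r6 → r4=0x71
body[1] mov  r4, r1 → r4=0x4d
body[2] sub  r6, r6, r4 → r6=0xef
body[3] sub  r7, r2, #35 → r7=0x75
body[4] sub  r4, r7, #21 → r4=0x60
body[5] mov  r6, r0 → r6=0xba
body[6] xor  r0, r3, r7 → r0=0x64
epilogue: pop r6=0x3c, sp=0x87
prologue pushed ['r6'] at ['0x86']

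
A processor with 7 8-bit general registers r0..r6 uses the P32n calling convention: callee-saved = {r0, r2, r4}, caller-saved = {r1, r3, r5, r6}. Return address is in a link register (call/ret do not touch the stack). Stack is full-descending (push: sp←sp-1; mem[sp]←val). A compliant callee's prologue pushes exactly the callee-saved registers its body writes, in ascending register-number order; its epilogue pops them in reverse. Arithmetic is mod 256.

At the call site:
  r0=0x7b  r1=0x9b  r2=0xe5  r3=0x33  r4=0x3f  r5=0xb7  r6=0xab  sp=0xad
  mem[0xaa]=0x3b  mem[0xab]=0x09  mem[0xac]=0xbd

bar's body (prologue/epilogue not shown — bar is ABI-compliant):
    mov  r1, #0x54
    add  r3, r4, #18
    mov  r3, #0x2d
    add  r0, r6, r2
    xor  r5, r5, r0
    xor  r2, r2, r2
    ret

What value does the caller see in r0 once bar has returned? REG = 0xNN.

REG = 0x7b

prologue: push r0 -> mem[0xac]=0x7b, sp=0xac
prologue: push r2 -> mem[0xab]=0xe5, sp=0xab
body[0] mov  r1, #0x54 -> r1=0x54
body[1] add  r3, r4, #18 -> r3=0x51
body[2] mov  r3, #0x2d -> r3=0x2d
body[3] add  r0, r6, r2 -> r0=0x90
body[4] xor  r5, r5, r0 -> r5=0x27
body[5] xor  r2, r2, r2 -> r2=0x00
epilogue: pop r2=0xe5, sp=0xac
epilogue: pop r0=0x7b, sp=0xad
r0 is callee-saved -> restored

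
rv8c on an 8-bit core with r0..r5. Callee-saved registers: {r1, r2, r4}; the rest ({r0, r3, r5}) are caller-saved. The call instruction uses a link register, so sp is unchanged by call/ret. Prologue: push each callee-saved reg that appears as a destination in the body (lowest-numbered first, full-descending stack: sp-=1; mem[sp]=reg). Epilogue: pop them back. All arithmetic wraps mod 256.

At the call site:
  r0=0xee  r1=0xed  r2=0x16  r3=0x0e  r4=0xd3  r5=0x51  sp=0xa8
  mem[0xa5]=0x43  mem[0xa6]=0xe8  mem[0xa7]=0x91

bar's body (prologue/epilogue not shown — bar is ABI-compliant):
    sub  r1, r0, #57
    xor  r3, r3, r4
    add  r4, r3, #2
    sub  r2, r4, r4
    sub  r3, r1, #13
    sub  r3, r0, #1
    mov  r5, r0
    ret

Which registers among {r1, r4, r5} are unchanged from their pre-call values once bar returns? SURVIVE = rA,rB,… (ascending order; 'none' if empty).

SURVIVE = r1,r4

prologue: push r1 -> mem[0xa7]=0xed, sp=0xa7
prologue: push r2 -> mem[0xa6]=0x16, sp=0xa6
prologue: push r4 -> mem[0xa5]=0xd3, sp=0xa5
body[0] sub  r1, r0, #57 -> r1=0xb5
body[1] xor  r3, r3, r4 -> r3=0xdd
body[2] add  r4, r3, #2 -> r4=0xdf
body[3] sub  r2, r4, r4 -> r2=0x00
body[4] sub  r3, r1, #13 -> r3=0xa8
body[5] sub  r3, r0, #1 -> r3=0xed
body[6] mov  r5, r0 -> r5=0xee
epilogue: pop r4=0xd3, sp=0xa6
epilogue: pop r2=0x16, sp=0xa7
epilogue: pop r1=0xed, sp=0xa8
r1: callee-saved, written=True
r4: callee-saved, written=True
r5: caller-saved, written=True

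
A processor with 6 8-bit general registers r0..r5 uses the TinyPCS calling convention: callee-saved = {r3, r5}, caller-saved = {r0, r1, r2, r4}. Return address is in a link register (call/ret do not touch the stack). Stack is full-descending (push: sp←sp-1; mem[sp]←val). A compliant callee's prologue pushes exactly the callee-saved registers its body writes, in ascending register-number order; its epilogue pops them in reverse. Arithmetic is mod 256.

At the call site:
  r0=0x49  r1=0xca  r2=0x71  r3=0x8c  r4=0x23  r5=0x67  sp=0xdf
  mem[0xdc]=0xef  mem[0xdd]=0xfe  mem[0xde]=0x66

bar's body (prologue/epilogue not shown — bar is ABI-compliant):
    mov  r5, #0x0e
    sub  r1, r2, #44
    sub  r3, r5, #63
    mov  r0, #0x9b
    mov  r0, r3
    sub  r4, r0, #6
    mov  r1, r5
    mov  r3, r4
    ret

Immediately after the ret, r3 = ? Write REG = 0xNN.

REG = 0x8c

prologue: push r3 → mem[0xde]=0x8c, sp=0xde
prologue: push r5 → mem[0xdd]=0x67, sp=0xdd
body[0] mov  r5, #0x0e → r5=0x0e
body[1] sub  r1, r2, #44 → r1=0x45
body[2] sub  r3, r5, #63 → r3=0xcf
body[3] mov  r0, #0x9b → r0=0x9b
body[4] mov  r0, r3 → r0=0xcf
body[5] sub  r4, r0, #6 → r4=0xc9
body[6] mov  r1, r5 → r1=0x0e
body[7] mov  r3, r4 → r3=0xc9
epilogue: pop r5=0x67, sp=0xde
epilogue: pop r3=0x8c, sp=0xdf
r3 is callee-saved → restored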